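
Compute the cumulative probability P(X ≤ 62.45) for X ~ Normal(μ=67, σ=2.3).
0.023950

We have X ~ Normal(μ=67, σ=2.3).

The CDF gives us P(X ≤ k).

Using the CDF:
P(X ≤ 62.45) = 0.023950

This means there's approximately a 2.4% chance that X is at most 62.45.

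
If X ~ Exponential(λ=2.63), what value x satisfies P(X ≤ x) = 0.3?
0.1356

We have X ~ Exponential(λ=2.63).

We want to find x such that P(X ≤ x) = 0.3.

This is the 30th percentile, which means 30% of values fall below this point.

Using the inverse CDF (quantile function):
x = F⁻¹(0.3) = 0.1356

Verification: P(X ≤ 0.1356) = 0.3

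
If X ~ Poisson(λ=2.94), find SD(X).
1.7146

We have X ~ Poisson(λ=2.94).

For a Poisson distribution with λ=2.94:
σ = √Var(X) = 1.7146

The standard deviation is the square root of the variance.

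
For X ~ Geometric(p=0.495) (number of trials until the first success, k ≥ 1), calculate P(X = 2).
0.249975

We have X ~ Geometric(p=0.495) (number of trials until the first success, k ≥ 1).

For a Geometric distribution, the PMF gives us the probability of each outcome.

Using the PMF formula:
P(X = 2) = 0.249975

Rounded to 4 decimal places: 0.2500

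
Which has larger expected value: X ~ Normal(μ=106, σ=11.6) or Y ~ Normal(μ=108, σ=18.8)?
Y has larger mean (108.0000 > 106.0000)

Compute the expected value for each distribution:

X ~ Normal(μ=106, σ=11.6):
E[X] = 106.0000

Y ~ Normal(μ=108, σ=18.8):
E[Y] = 108.0000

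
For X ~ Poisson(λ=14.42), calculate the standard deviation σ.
3.7974

We have X ~ Poisson(λ=14.42).

For a Poisson distribution with λ=14.42:
σ = √Var(X) = 3.7974

The standard deviation is the square root of the variance.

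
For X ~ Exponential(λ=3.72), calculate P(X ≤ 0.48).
0.832304

We have X ~ Exponential(λ=3.72).

The CDF gives us P(X ≤ k).

Using the CDF:
P(X ≤ 0.48) = 0.832304

This means there's approximately a 83.2% chance that X is at most 0.48.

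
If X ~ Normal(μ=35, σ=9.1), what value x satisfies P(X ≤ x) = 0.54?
35.9139

We have X ~ Normal(μ=35, σ=9.1).

We want to find x such that P(X ≤ x) = 0.54.

This is the 54th percentile, which means 54% of values fall below this point.

Using the inverse CDF (quantile function):
x = F⁻¹(0.54) = 35.9139

Verification: P(X ≤ 35.9139) = 0.54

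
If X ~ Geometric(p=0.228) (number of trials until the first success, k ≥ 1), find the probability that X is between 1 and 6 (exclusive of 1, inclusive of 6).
0.560308

We have X ~ Geometric(p=0.228) (number of trials until the first success, k ≥ 1).

To find P(1 < X ≤ 6), we use:
P(1 < X ≤ 6) = P(X ≤ 6) - P(X ≤ 1)
                 = F(6) - F(1)
                 = 0.788308 - 0.228000
                 = 0.560308

So there's approximately a 56.0% chance that X falls in this range.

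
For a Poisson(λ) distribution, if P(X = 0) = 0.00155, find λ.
λ = 6.4695

For a Poisson(λ) distribution, the PMF at 0 is:
P(X = 0) = λ^0 e^(-λ) / 0! = e^(-λ)

Given P(X = 0) = 0.00155:
e^(-λ) = 0.00155
-λ = ln(0.00155)
λ = -ln(0.00155) = 6.4695

Verification: e^(-6.4695) = 0.00155 ✓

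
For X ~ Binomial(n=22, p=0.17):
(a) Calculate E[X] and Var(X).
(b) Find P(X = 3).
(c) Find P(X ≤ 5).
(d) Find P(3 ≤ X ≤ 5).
(a) E[X] = 3.7400, Var(X) = 3.1042
(b) P(X = 3) = 0.219458
(c) P(X ≤ 5) = 0.842436
(d) P(3 ≤ X ≤ 5) = 0.590397

We have X ~ Binomial(n=22, p=0.17).

(a) Moments:
E[X] = 3.7400
Var(X) = 3.1042
σ = √Var(X) = 1.7619

(b) Point probability using PMF:
P(X = 3) = 0.219458

(c) Cumulative probability using CDF:
P(X ≤ 5) = F(5) = 0.842436

(d) Range probability:
P(3 ≤ X ≤ 5) = P(X ≤ 5) - P(X ≤ 2)
                   = F(5) - F(2)
                   = 0.842436 - 0.252039
                   = 0.590397

This means approximately 59.0% of outcomes fall in the interval [3, 5].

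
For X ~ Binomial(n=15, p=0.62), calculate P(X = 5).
0.017272

We have X ~ Binomial(n=15, p=0.62).

For a Binomial distribution, the PMF gives us the probability of each outcome.

Using the PMF formula:
P(X = 5) = 0.017272

Rounded to 4 decimal places: 0.0173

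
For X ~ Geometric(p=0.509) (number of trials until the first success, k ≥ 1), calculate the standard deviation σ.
1.3766

We have X ~ Geometric(p=0.509) (number of trials until the first success, k ≥ 1).

For a Geometric distribution with p=0.509 (number of trials until the first success, k ≥ 1):
σ = √Var(X) = 1.3766

The standard deviation is the square root of the variance.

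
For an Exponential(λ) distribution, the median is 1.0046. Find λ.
λ = 0.6900

For X ~ Exponential(λ), the CDF is F(x) = 1 - e^(-λx).
The median m satisfies F(m) = 0.5:
1 - e^(-λm) = 0.5
e^(-λm) = 0.5
λm = ln(2)
m = ln(2) / λ

Given m = 1.0046:
λ = ln(2) / 1.0046 = 0.693147 / 1.0046 = 0.6900

Verification: ln(2) / 0.6900 = 1.0046 ✓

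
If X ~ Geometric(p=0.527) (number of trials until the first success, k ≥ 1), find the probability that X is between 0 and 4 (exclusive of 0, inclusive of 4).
0.949945

We have X ~ Geometric(p=0.527) (number of trials until the first success, k ≥ 1).

To find P(0 < X ≤ 4), we use:
P(0 < X ≤ 4) = P(X ≤ 4) - P(X ≤ 0)
                 = F(4) - F(0)
                 = 0.949945 - 0.000000
                 = 0.949945

So there's approximately a 95.0% chance that X falls in this range.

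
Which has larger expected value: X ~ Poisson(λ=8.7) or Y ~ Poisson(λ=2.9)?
X has larger mean (8.7000 > 2.9000)

Compute the expected value for each distribution:

X ~ Poisson(λ=8.7):
E[X] = 8.7000

Y ~ Poisson(λ=2.9):
E[Y] = 2.9000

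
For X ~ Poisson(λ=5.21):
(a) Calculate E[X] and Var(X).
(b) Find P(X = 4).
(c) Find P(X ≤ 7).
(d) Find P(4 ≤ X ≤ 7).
(a) E[X] = 5.2100, Var(X) = 5.2100
(b) P(X = 4) = 0.167674
(c) P(X ≤ 7) = 0.843794
(d) P(4 ≤ X ≤ 7) = 0.607019

We have X ~ Poisson(λ=5.21).

(a) Moments:
E[X] = 5.2100
Var(X) = 5.2100
σ = √Var(X) = 2.2825

(b) Point probability using PMF:
P(X = 4) = 0.167674

(c) Cumulative probability using CDF:
P(X ≤ 7) = F(7) = 0.843794

(d) Range probability:
P(4 ≤ X ≤ 7) = P(X ≤ 7) - P(X ≤ 3)
                   = F(7) - F(3)
                   = 0.843794 - 0.236775
                   = 0.607019

This means approximately 60.7% of outcomes fall in the interval [4, 7].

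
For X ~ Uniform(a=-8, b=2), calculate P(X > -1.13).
0.313000

We have X ~ Uniform(a=-8, b=2).

P(X > -1.13) = 1 - P(X ≤ -1.13)
                = 1 - F(-1.13)
                = 1 - 0.687000
                = 0.313000

So there's approximately a 31.3% chance that X exceeds -1.13.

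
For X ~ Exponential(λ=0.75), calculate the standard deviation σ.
1.3333

We have X ~ Exponential(λ=0.75).

For an Exponential distribution with λ=0.75:
σ = √Var(X) = 1.3333

The standard deviation is the square root of the variance.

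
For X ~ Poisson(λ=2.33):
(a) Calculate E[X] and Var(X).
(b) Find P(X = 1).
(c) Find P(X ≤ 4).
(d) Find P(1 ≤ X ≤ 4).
(a) E[X] = 2.3300, Var(X) = 2.3300
(b) P(X = 1) = 0.226699
(c) P(X ≤ 4) = 0.912703
(d) P(1 ≤ X ≤ 4) = 0.815408

We have X ~ Poisson(λ=2.33).

(a) Moments:
E[X] = 2.3300
Var(X) = 2.3300
σ = √Var(X) = 1.5264

(b) Point probability using PMF:
P(X = 1) = 0.226699

(c) Cumulative probability using CDF:
P(X ≤ 4) = F(4) = 0.912703

(d) Range probability:
P(1 ≤ X ≤ 4) = P(X ≤ 4) - P(X ≤ 0)
                   = F(4) - F(0)
                   = 0.912703 - 0.097296
                   = 0.815408

This means approximately 81.5% of outcomes fall in the interval [1, 4].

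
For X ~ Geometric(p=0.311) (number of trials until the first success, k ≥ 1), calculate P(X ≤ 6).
0.893017

We have X ~ Geometric(p=0.311) (number of trials until the first success, k ≥ 1).

The CDF gives us P(X ≤ k).

Using the CDF:
P(X ≤ 6) = 0.893017

This means there's approximately a 89.3% chance that X is at most 6.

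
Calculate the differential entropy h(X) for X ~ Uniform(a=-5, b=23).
3.3322 nats

We have X ~ Uniform(a=-5, b=23).

The differential entropy measures the uncertainty or information content of the distribution.

For a Uniform distribution with a=-5, b=23:
h(X) = 3.3322 nats

(In bits, this would be 4.8074 bits.)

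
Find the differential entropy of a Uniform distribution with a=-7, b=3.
2.3026 nats

We have X ~ Uniform(a=-7, b=3).

The differential entropy measures the uncertainty or information content of the distribution.

For a Uniform distribution with a=-7, b=3:
h(X) = 2.3026 nats

(In bits, this would be 3.3219 bits.)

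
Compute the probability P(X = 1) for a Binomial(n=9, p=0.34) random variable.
0.110172

We have X ~ Binomial(n=9, p=0.34).

For a Binomial distribution, the PMF gives us the probability of each outcome.

Using the PMF formula:
P(X = 1) = 0.110172

Rounded to 4 decimal places: 0.1102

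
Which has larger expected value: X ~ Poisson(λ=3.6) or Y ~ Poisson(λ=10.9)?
Y has larger mean (10.9000 > 3.6000)

Compute the expected value for each distribution:

X ~ Poisson(λ=3.6):
E[X] = 3.6000

Y ~ Poisson(λ=10.9):
E[Y] = 10.9000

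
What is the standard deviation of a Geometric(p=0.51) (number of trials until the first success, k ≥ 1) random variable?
1.3725

We have X ~ Geometric(p=0.51) (number of trials until the first success, k ≥ 1).

For a Geometric distribution with p=0.51 (number of trials until the first success, k ≥ 1):
σ = √Var(X) = 1.3725

The standard deviation is the square root of the variance.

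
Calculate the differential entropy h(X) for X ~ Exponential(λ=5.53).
-0.7102 nats

We have X ~ Exponential(λ=5.53).

The differential entropy measures the uncertainty or information content of the distribution.

For an Exponential distribution with λ=5.53:
h(X) = -0.7102 nats

(In bits, this would be -1.0246 bits.)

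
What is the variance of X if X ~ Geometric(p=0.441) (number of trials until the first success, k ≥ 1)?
2.8743

We have X ~ Geometric(p=0.441) (number of trials until the first success, k ≥ 1).

For a Geometric distribution with p=0.441 (number of trials until the first success, k ≥ 1):
Var(X) = 2.8743

The variance measures the spread of the distribution around the mean.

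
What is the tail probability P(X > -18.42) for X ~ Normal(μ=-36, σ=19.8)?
0.187303

We have X ~ Normal(μ=-36, σ=19.8).

P(X > -18.42) = 1 - P(X ≤ -18.42)
                = 1 - F(-18.42)
                = 1 - 0.812697
                = 0.187303

So there's approximately a 18.7% chance that X exceeds -18.42.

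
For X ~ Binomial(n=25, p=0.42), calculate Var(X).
6.0900

We have X ~ Binomial(n=25, p=0.42).

For a Binomial distribution with n=25, p=0.42:
Var(X) = 6.0900

The variance measures the spread of the distribution around the mean.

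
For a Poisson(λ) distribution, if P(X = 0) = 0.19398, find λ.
λ = 1.6400

For a Poisson(λ) distribution, the PMF at 0 is:
P(X = 0) = λ^0 e^(-λ) / 0! = e^(-λ)

Given P(X = 0) = 0.19398:
e^(-λ) = 0.19398
-λ = ln(0.19398)
λ = -ln(0.19398) = 1.6400

Verification: e^(-1.6400) = 0.19398 ✓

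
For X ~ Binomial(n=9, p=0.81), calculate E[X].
7.2900

We have X ~ Binomial(n=9, p=0.81).

For a Binomial distribution with n=9, p=0.81:
E[X] = 7.2900

This is the expected (average) value of X.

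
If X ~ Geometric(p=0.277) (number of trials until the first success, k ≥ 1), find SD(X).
3.0697

We have X ~ Geometric(p=0.277) (number of trials until the first success, k ≥ 1).

For a Geometric distribution with p=0.277 (number of trials until the first success, k ≥ 1):
σ = √Var(X) = 3.0697

The standard deviation is the square root of the variance.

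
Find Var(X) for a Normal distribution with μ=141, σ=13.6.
184.9600

We have X ~ Normal(μ=141, σ=13.6).

For a Normal distribution with μ=141, σ=13.6:
Var(X) = 184.9600

The variance measures the spread of the distribution around the mean.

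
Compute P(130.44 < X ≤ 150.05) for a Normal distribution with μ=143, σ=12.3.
0.563141

We have X ~ Normal(μ=143, σ=12.3).

To find P(130.44 < X ≤ 150.05), we use:
P(130.44 < X ≤ 150.05) = P(X ≤ 150.05) - P(X ≤ 130.44)
                 = F(150.05) - F(130.44)
                 = 0.716735 - 0.153594
                 = 0.563141

So there's approximately a 56.3% chance that X falls in this range.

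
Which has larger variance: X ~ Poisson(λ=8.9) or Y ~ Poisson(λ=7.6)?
X has larger variance (8.9000 > 7.6000)

Compute the variance for each distribution:

X ~ Poisson(λ=8.9):
Var(X) = 8.9000

Y ~ Poisson(λ=7.6):
Var(Y) = 7.6000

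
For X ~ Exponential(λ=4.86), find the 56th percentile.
0.1689

We have X ~ Exponential(λ=4.86).

We want to find x such that P(X ≤ x) = 0.56.

This is the 56th percentile, which means 56% of values fall below this point.

Using the inverse CDF (quantile function):
x = F⁻¹(0.56) = 0.1689

Verification: P(X ≤ 0.1689) = 0.56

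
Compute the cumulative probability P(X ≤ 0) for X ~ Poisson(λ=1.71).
0.180866

We have X ~ Poisson(λ=1.71).

The CDF gives us P(X ≤ k).

Using the CDF:
P(X ≤ 0) = 0.180866

This means there's approximately a 18.1% chance that X is at most 0.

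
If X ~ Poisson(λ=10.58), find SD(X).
3.2527

We have X ~ Poisson(λ=10.58).

For a Poisson distribution with λ=10.58:
σ = √Var(X) = 3.2527

The standard deviation is the square root of the variance.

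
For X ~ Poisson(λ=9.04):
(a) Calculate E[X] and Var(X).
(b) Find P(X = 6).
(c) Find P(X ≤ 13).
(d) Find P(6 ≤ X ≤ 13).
(a) E[X] = 9.0400, Var(X) = 9.0400
(b) P(X = 6) = 0.089879
(c) P(X ≤ 13) = 0.924116
(d) P(6 ≤ X ≤ 13) = 0.810833

We have X ~ Poisson(λ=9.04).

(a) Moments:
E[X] = 9.0400
Var(X) = 9.0400
σ = √Var(X) = 3.0067

(b) Point probability using PMF:
P(X = 6) = 0.089879

(c) Cumulative probability using CDF:
P(X ≤ 13) = F(13) = 0.924116

(d) Range probability:
P(6 ≤ X ≤ 13) = P(X ≤ 13) - P(X ≤ 5)
                   = F(13) - F(5)
                   = 0.924116 - 0.113283
                   = 0.810833

This means approximately 81.1% of outcomes fall in the interval [6, 13].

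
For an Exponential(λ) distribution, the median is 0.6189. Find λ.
λ = 1.1200

For X ~ Exponential(λ), the CDF is F(x) = 1 - e^(-λx).
The median m satisfies F(m) = 0.5:
1 - e^(-λm) = 0.5
e^(-λm) = 0.5
λm = ln(2)
m = ln(2) / λ

Given m = 0.6189:
λ = ln(2) / 0.6189 = 0.693147 / 0.6189 = 1.1200

Verification: ln(2) / 1.1200 = 0.6189 ✓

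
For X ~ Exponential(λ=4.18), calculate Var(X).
0.0572

We have X ~ Exponential(λ=4.18).

For an Exponential distribution with λ=4.18:
Var(X) = 0.0572

The variance measures the spread of the distribution around the mean.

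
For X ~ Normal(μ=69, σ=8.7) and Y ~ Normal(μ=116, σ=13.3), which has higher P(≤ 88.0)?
X has higher probability (P(X ≤ 88.0) = 0.9855 > P(Y ≤ 88.0) = 0.0176)

Compute P(≤ 88.0) for each distribution:

X ~ Normal(μ=69, σ=8.7):
P(X ≤ 88.0) = 0.9855

Y ~ Normal(μ=116, σ=13.3):
P(Y ≤ 88.0) = 0.0176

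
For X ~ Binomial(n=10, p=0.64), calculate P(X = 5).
0.163611

We have X ~ Binomial(n=10, p=0.64).

For a Binomial distribution, the PMF gives us the probability of each outcome.

Using the PMF formula:
P(X = 5) = 0.163611

Rounded to 4 decimal places: 0.1636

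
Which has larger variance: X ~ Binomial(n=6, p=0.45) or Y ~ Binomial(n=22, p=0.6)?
Y has larger variance (5.2800 > 1.4850)

Compute the variance for each distribution:

X ~ Binomial(n=6, p=0.45):
Var(X) = 1.4850

Y ~ Binomial(n=22, p=0.6):
Var(Y) = 5.2800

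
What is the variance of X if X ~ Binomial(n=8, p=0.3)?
1.6800

We have X ~ Binomial(n=8, p=0.3).

For a Binomial distribution with n=8, p=0.3:
Var(X) = 1.6800

The variance measures the spread of the distribution around the mean.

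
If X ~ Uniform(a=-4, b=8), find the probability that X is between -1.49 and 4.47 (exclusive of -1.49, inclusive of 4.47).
0.496667

We have X ~ Uniform(a=-4, b=8).

To find P(-1.49 < X ≤ 4.47), we use:
P(-1.49 < X ≤ 4.47) = P(X ≤ 4.47) - P(X ≤ -1.49)
                 = F(4.47) - F(-1.49)
                 = 0.705833 - 0.209167
                 = 0.496667

So there's approximately a 49.7% chance that X falls in this range.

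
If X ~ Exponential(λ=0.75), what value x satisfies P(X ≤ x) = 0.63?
1.3257

We have X ~ Exponential(λ=0.75).

We want to find x such that P(X ≤ x) = 0.63.

This is the 63rd percentile, which means 63% of values fall below this point.

Using the inverse CDF (quantile function):
x = F⁻¹(0.63) = 1.3257

Verification: P(X ≤ 1.3257) = 0.63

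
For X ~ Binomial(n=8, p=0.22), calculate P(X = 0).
0.137011

We have X ~ Binomial(n=8, p=0.22).

For a Binomial distribution, the PMF gives us the probability of each outcome.

Using the PMF formula:
P(X = 0) = 0.137011

Rounded to 4 decimal places: 0.1370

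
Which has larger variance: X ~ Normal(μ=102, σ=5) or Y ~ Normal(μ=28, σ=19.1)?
Y has larger variance (364.8100 > 25.0000)

Compute the variance for each distribution:

X ~ Normal(μ=102, σ=5):
Var(X) = 25.0000

Y ~ Normal(μ=28, σ=19.1):
Var(Y) = 364.8100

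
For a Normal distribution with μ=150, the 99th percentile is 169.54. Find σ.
σ = 8.3994

For X ~ Normal(μ, σ), the p-th percentile satisfies x = μ + z_p × σ,
where z_p = Φ⁻¹(p) is the standard normal quantile.

Step 1: z_{0.99} = Φ⁻¹(0.99) = 2.3263

Step 2: Solve for σ:
169.54 = 150 + 2.3263 × σ
σ = (169.54 - 150) / 2.3263
σ = 19.54 / 2.3263
σ = 8.3994

Verification: μ + z × σ = 150 + 2.3263 × 8.3994 = 169.54 ✓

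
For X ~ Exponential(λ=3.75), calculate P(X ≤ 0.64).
0.909282

We have X ~ Exponential(λ=3.75).

The CDF gives us P(X ≤ k).

Using the CDF:
P(X ≤ 0.64) = 0.909282

This means there's approximately a 90.9% chance that X is at most 0.64.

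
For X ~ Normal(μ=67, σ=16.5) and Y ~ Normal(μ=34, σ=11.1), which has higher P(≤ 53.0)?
Y has higher probability (P(Y ≤ 53.0) = 0.9565 > P(X ≤ 53.0) = 0.1981)

Compute P(≤ 53.0) for each distribution:

X ~ Normal(μ=67, σ=16.5):
P(X ≤ 53.0) = 0.1981

Y ~ Normal(μ=34, σ=11.1):
P(Y ≤ 53.0) = 0.9565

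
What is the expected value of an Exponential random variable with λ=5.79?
0.1727

We have X ~ Exponential(λ=5.79).

For an Exponential distribution with λ=5.79:
E[X] = 0.1727

This is the expected (average) value of X.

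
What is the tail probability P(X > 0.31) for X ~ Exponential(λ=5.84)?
0.163589

We have X ~ Exponential(λ=5.84).

P(X > 0.31) = 1 - P(X ≤ 0.31)
                = 1 - F(0.31)
                = 1 - 0.836411
                = 0.163589

So there's approximately a 16.4% chance that X exceeds 0.31.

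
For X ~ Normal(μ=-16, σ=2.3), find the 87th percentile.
-13.4093

We have X ~ Normal(μ=-16, σ=2.3).

We want to find x such that P(X ≤ x) = 0.87.

This is the 87th percentile, which means 87% of values fall below this point.

Using the inverse CDF (quantile function):
x = F⁻¹(0.87) = -13.4093

Verification: P(X ≤ -13.4093) = 0.87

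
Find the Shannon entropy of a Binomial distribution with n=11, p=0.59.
1.9060 nats

We have X ~ Binomial(n=11, p=0.59).

The Shannon entropy measures the uncertainty or information content of the distribution.

For a Binomial distribution with n=11, p=0.59:
H(X) = 1.9060 nats

(In bits, this would be 2.7498 bits.)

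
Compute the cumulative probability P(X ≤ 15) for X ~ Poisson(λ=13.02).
0.761835

We have X ~ Poisson(λ=13.02).

The CDF gives us P(X ≤ k).

Using the CDF:
P(X ≤ 15) = 0.761835

This means there's approximately a 76.2% chance that X is at most 15.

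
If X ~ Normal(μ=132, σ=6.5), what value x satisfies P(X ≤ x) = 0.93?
141.5926

We have X ~ Normal(μ=132, σ=6.5).

We want to find x such that P(X ≤ x) = 0.93.

This is the 93rd percentile, which means 93% of values fall below this point.

Using the inverse CDF (quantile function):
x = F⁻¹(0.93) = 141.5926

Verification: P(X ≤ 141.5926) = 0.93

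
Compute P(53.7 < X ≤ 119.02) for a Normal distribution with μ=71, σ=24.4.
0.736311

We have X ~ Normal(μ=71, σ=24.4).

To find P(53.7 < X ≤ 119.02), we use:
P(53.7 < X ≤ 119.02) = P(X ≤ 119.02) - P(X ≤ 53.7)
                 = F(119.02) - F(53.7)
                 = 0.975468 - 0.239157
                 = 0.736311

So there's approximately a 73.6% chance that X falls in this range.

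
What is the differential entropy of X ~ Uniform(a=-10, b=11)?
3.0445 nats

We have X ~ Uniform(a=-10, b=11).

The differential entropy measures the uncertainty or information content of the distribution.

For a Uniform distribution with a=-10, b=11:
h(X) = 3.0445 nats

(In bits, this would be 4.3923 bits.)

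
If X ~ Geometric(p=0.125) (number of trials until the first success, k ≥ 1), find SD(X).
7.4833

We have X ~ Geometric(p=0.125) (number of trials until the first success, k ≥ 1).

For a Geometric distribution with p=0.125 (number of trials until the first success, k ≥ 1):
σ = √Var(X) = 7.4833

The standard deviation is the square root of the variance.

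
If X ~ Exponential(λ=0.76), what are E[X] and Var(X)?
E[X] = 1.3158, Var(X) = 1.7313

We have X ~ Exponential(λ=0.76).

For an Exponential distribution with λ=0.76:

Expected value:
E[X] = 1.3158

Variance:
Var(X) = 1.7313

Standard deviation:
σ = √Var(X) = 1.3158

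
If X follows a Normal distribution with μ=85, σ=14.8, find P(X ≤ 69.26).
0.143775

We have X ~ Normal(μ=85, σ=14.8).

The CDF gives us P(X ≤ k).

Using the CDF:
P(X ≤ 69.26) = 0.143775

This means there's approximately a 14.4% chance that X is at most 69.26.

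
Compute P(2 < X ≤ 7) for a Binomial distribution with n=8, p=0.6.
0.933396

We have X ~ Binomial(n=8, p=0.6).

To find P(2 < X ≤ 7), we use:
P(2 < X ≤ 7) = P(X ≤ 7) - P(X ≤ 2)
                 = F(7) - F(2)
                 = 0.983204 - 0.049807
                 = 0.933396

So there's approximately a 93.3% chance that X falls in this range.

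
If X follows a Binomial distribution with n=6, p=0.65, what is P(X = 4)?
0.328005

We have X ~ Binomial(n=6, p=0.65).

For a Binomial distribution, the PMF gives us the probability of each outcome.

Using the PMF formula:
P(X = 4) = 0.328005

Rounded to 4 decimal places: 0.3280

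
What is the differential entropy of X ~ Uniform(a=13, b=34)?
3.0445 nats

We have X ~ Uniform(a=13, b=34).

The differential entropy measures the uncertainty or information content of the distribution.

For a Uniform distribution with a=13, b=34:
h(X) = 3.0445 nats

(In bits, this would be 4.3923 bits.)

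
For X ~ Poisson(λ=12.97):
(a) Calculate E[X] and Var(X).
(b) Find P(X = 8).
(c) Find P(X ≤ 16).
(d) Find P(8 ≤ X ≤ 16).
(a) E[X] = 12.9700, Var(X) = 12.9700
(b) P(X = 8) = 0.046259
(c) P(X ≤ 16) = 0.837642
(d) P(8 ≤ X ≤ 16) = 0.782764

We have X ~ Poisson(λ=12.97).

(a) Moments:
E[X] = 12.9700
Var(X) = 12.9700
σ = √Var(X) = 3.6014

(b) Point probability using PMF:
P(X = 8) = 0.046259

(c) Cumulative probability using CDF:
P(X ≤ 16) = F(16) = 0.837642

(d) Range probability:
P(8 ≤ X ≤ 16) = P(X ≤ 16) - P(X ≤ 7)
                   = F(16) - F(7)
                   = 0.837642 - 0.054878
                   = 0.782764

This means approximately 78.3% of outcomes fall in the interval [8, 16].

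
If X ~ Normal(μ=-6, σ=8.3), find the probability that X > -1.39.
0.289303

We have X ~ Normal(μ=-6, σ=8.3).

P(X > -1.39) = 1 - P(X ≤ -1.39)
                = 1 - F(-1.39)
                = 1 - 0.710697
                = 0.289303

So there's approximately a 28.9% chance that X exceeds -1.39.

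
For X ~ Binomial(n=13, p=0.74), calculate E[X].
9.6200

We have X ~ Binomial(n=13, p=0.74).

For a Binomial distribution with n=13, p=0.74:
E[X] = 9.6200

This is the expected (average) value of X.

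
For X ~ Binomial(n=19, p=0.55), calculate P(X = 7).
0.052895

We have X ~ Binomial(n=19, p=0.55).

For a Binomial distribution, the PMF gives us the probability of each outcome.

Using the PMF formula:
P(X = 7) = 0.052895

Rounded to 4 decimal places: 0.0529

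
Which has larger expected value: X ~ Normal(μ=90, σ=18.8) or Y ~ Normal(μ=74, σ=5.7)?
X has larger mean (90.0000 > 74.0000)

Compute the expected value for each distribution:

X ~ Normal(μ=90, σ=18.8):
E[X] = 90.0000

Y ~ Normal(μ=74, σ=5.7):
E[Y] = 74.0000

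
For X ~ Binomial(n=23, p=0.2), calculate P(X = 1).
0.033942

We have X ~ Binomial(n=23, p=0.2).

For a Binomial distribution, the PMF gives us the probability of each outcome.

Using the PMF formula:
P(X = 1) = 0.033942

Rounded to 4 decimal places: 0.0339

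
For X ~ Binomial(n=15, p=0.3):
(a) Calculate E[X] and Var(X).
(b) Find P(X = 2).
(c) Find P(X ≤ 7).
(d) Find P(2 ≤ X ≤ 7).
(a) E[X] = 4.5000, Var(X) = 3.1500
(b) P(X = 2) = 0.091560
(c) P(X ≤ 7) = 0.949987
(d) P(2 ≤ X ≤ 7) = 0.914720

We have X ~ Binomial(n=15, p=0.3).

(a) Moments:
E[X] = 4.5000
Var(X) = 3.1500
σ = √Var(X) = 1.7748

(b) Point probability using PMF:
P(X = 2) = 0.091560

(c) Cumulative probability using CDF:
P(X ≤ 7) = F(7) = 0.949987

(d) Range probability:
P(2 ≤ X ≤ 7) = P(X ≤ 7) - P(X ≤ 1)
                   = F(7) - F(1)
                   = 0.949987 - 0.035268
                   = 0.914720

This means approximately 91.5% of outcomes fall in the interval [2, 7].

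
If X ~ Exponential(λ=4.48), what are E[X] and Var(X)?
E[X] = 0.2232, Var(X) = 0.0498

We have X ~ Exponential(λ=4.48).

For an Exponential distribution with λ=4.48:

Expected value:
E[X] = 0.2232

Variance:
Var(X) = 0.0498

Standard deviation:
σ = √Var(X) = 0.2232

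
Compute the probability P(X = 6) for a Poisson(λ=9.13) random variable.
0.087173

We have X ~ Poisson(λ=9.13).

For a Poisson distribution, the PMF gives us the probability of each outcome.

Using the PMF formula:
P(X = 6) = 0.087173

Rounded to 4 decimal places: 0.0872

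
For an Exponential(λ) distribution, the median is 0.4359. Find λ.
λ = 1.5902

For X ~ Exponential(λ), the CDF is F(x) = 1 - e^(-λx).
The median m satisfies F(m) = 0.5:
1 - e^(-λm) = 0.5
e^(-λm) = 0.5
λm = ln(2)
m = ln(2) / λ

Given m = 0.4359:
λ = ln(2) / 0.4359 = 0.693147 / 0.4359 = 1.5902

Verification: ln(2) / 1.5902 = 0.4359 ✓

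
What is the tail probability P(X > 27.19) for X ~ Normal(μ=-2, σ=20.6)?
0.078243

We have X ~ Normal(μ=-2, σ=20.6).

P(X > 27.19) = 1 - P(X ≤ 27.19)
                = 1 - F(27.19)
                = 1 - 0.921757
                = 0.078243

So there's approximately a 7.8% chance that X exceeds 27.19.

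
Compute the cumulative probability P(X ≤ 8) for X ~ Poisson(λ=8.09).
0.579987

We have X ~ Poisson(λ=8.09).

The CDF gives us P(X ≤ k).

Using the CDF:
P(X ≤ 8) = 0.579987

This means there's approximately a 58.0% chance that X is at most 8.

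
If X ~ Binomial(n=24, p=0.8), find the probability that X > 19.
0.459877

We have X ~ Binomial(n=24, p=0.8).

P(X > 19) = 1 - P(X ≤ 19)
                = 1 - F(19)
                = 1 - 0.540123
                = 0.459877

So there's approximately a 46.0% chance that X exceeds 19.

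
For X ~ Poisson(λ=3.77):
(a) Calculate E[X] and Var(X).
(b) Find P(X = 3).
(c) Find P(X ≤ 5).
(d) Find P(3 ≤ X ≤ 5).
(a) E[X] = 3.7700, Var(X) = 3.7700
(b) P(X = 3) = 0.205865
(c) P(X ≤ 5) = 0.819966
(d) P(3 ≤ X ≤ 5) = 0.546190

We have X ~ Poisson(λ=3.77).

(a) Moments:
E[X] = 3.7700
Var(X) = 3.7700
σ = √Var(X) = 1.9416

(b) Point probability using PMF:
P(X = 3) = 0.205865

(c) Cumulative probability using CDF:
P(X ≤ 5) = F(5) = 0.819966

(d) Range probability:
P(3 ≤ X ≤ 5) = P(X ≤ 5) - P(X ≤ 2)
                   = F(5) - F(2)
                   = 0.819966 - 0.273777
                   = 0.546190

This means approximately 54.6% of outcomes fall in the interval [3, 5].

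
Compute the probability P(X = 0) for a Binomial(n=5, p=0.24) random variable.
0.253553

We have X ~ Binomial(n=5, p=0.24).

For a Binomial distribution, the PMF gives us the probability of each outcome.

Using the PMF formula:
P(X = 0) = 0.253553

Rounded to 4 decimal places: 0.2536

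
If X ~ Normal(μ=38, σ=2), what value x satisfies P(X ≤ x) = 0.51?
38.0501

We have X ~ Normal(μ=38, σ=2).

We want to find x such that P(X ≤ x) = 0.51.

This is the 51st percentile, which means 51% of values fall below this point.

Using the inverse CDF (quantile function):
x = F⁻¹(0.51) = 38.0501

Verification: P(X ≤ 38.0501) = 0.51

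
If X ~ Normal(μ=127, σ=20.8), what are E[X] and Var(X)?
E[X] = 127.0000, Var(X) = 432.6400

We have X ~ Normal(μ=127, σ=20.8).

For a Normal distribution with μ=127, σ=20.8:

Expected value:
E[X] = 127.0000

Variance:
Var(X) = 432.6400

Standard deviation:
σ = √Var(X) = 20.8000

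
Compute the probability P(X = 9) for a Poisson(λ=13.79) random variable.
0.050979

We have X ~ Poisson(λ=13.79).

For a Poisson distribution, the PMF gives us the probability of each outcome.

Using the PMF formula:
P(X = 9) = 0.050979

Rounded to 4 decimal places: 0.0510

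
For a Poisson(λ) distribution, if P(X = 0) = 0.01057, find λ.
λ = 4.5497

For a Poisson(λ) distribution, the PMF at 0 is:
P(X = 0) = λ^0 e^(-λ) / 0! = e^(-λ)

Given P(X = 0) = 0.01057:
e^(-λ) = 0.01057
-λ = ln(0.01057)
λ = -ln(0.01057) = 4.5497

Verification: e^(-4.5497) = 0.01057 ✓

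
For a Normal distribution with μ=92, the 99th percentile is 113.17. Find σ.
σ = 9.1001

For X ~ Normal(μ, σ), the p-th percentile satisfies x = μ + z_p × σ,
where z_p = Φ⁻¹(p) is the standard normal quantile.

Step 1: z_{0.99} = Φ⁻¹(0.99) = 2.3263

Step 2: Solve for σ:
113.17 = 92 + 2.3263 × σ
σ = (113.17 - 92) / 2.3263
σ = 21.17 / 2.3263
σ = 9.1001

Verification: μ + z × σ = 92 + 2.3263 × 9.1001 = 113.17 ✓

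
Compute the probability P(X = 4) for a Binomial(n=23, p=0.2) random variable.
0.204182

We have X ~ Binomial(n=23, p=0.2).

For a Binomial distribution, the PMF gives us the probability of each outcome.

Using the PMF formula:
P(X = 4) = 0.204182

Rounded to 4 decimal places: 0.2042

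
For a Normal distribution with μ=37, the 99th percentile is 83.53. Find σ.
σ = 20.0013

For X ~ Normal(μ, σ), the p-th percentile satisfies x = μ + z_p × σ,
where z_p = Φ⁻¹(p) is the standard normal quantile.

Step 1: z_{0.99} = Φ⁻¹(0.99) = 2.3263

Step 2: Solve for σ:
83.53 = 37 + 2.3263 × σ
σ = (83.53 - 37) / 2.3263
σ = 46.53 / 2.3263
σ = 20.0013

Verification: μ + z × σ = 37 + 2.3263 × 20.0013 = 83.53 ✓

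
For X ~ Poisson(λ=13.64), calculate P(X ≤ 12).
0.394767

We have X ~ Poisson(λ=13.64).

The CDF gives us P(X ≤ k).

Using the CDF:
P(X ≤ 12) = 0.394767

This means there's approximately a 39.5% chance that X is at most 12.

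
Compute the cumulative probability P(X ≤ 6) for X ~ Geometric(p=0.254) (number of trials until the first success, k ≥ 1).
0.827641

We have X ~ Geometric(p=0.254) (number of trials until the first success, k ≥ 1).

The CDF gives us P(X ≤ k).

Using the CDF:
P(X ≤ 6) = 0.827641

This means there's approximately a 82.8% chance that X is at most 6.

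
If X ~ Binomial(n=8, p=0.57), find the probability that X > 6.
0.078391

We have X ~ Binomial(n=8, p=0.57).

P(X > 6) = 1 - P(X ≤ 6)
                = 1 - F(6)
                = 1 - 0.921609
                = 0.078391

So there's approximately a 7.8% chance that X exceeds 6.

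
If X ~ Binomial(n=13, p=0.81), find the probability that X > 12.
0.064611

We have X ~ Binomial(n=13, p=0.81).

P(X > 12) = 1 - P(X ≤ 12)
                = 1 - F(12)
                = 1 - 0.935389
                = 0.064611

So there's approximately a 6.5% chance that X exceeds 12.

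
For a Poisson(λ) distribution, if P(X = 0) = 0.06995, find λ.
λ = 2.6600

For a Poisson(λ) distribution, the PMF at 0 is:
P(X = 0) = λ^0 e^(-λ) / 0! = e^(-λ)

Given P(X = 0) = 0.06995:
e^(-λ) = 0.06995
-λ = ln(0.06995)
λ = -ln(0.06995) = 2.6600

Verification: e^(-2.6600) = 0.06995 ✓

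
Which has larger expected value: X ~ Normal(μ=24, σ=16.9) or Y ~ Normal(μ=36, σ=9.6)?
Y has larger mean (36.0000 > 24.0000)

Compute the expected value for each distribution:

X ~ Normal(μ=24, σ=16.9):
E[X] = 24.0000

Y ~ Normal(μ=36, σ=9.6):
E[Y] = 36.0000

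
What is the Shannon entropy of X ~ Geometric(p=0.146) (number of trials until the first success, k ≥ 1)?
2.8473 nats

We have X ~ Geometric(p=0.146) (number of trials until the first success, k ≥ 1).

The Shannon entropy measures the uncertainty or information content of the distribution.

For a Geometric distribution with p=0.146 (number of trials until the first success, k ≥ 1):
H(X) = 2.8473 nats

(In bits, this would be 4.1078 bits.)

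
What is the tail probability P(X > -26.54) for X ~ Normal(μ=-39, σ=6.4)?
0.025775

We have X ~ Normal(μ=-39, σ=6.4).

P(X > -26.54) = 1 - P(X ≤ -26.54)
                = 1 - F(-26.54)
                = 1 - 0.974225
                = 0.025775

So there's approximately a 2.6% chance that X exceeds -26.54.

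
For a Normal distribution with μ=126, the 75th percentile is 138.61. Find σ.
σ = 18.6956

For X ~ Normal(μ, σ), the p-th percentile satisfies x = μ + z_p × σ,
where z_p = Φ⁻¹(p) is the standard normal quantile.

Step 1: z_{0.75} = Φ⁻¹(0.75) = 0.6745

Step 2: Solve for σ:
138.61 = 126 + 0.6745 × σ
σ = (138.61 - 126) / 0.6745
σ = 12.61 / 0.6745
σ = 18.6956

Verification: μ + z × σ = 126 + 0.6745 × 18.6956 = 138.61 ✓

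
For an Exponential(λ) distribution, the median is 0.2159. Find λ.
λ = 3.2105

For X ~ Exponential(λ), the CDF is F(x) = 1 - e^(-λx).
The median m satisfies F(m) = 0.5:
1 - e^(-λm) = 0.5
e^(-λm) = 0.5
λm = ln(2)
m = ln(2) / λ

Given m = 0.2159:
λ = ln(2) / 0.2159 = 0.693147 / 0.2159 = 3.2105

Verification: ln(2) / 3.2105 = 0.2159 ✓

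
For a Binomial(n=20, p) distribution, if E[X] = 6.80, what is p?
p = 0.34

For a Binomial(n, p) distribution:
E[X] = n × p

Given n = 20 and E[X] = 6.80:
6.80 = 20 × p
p = 6.80 / 20 = 0.34

Verification: Binomial(20, 0.34) has E[X] = 6.80 ✓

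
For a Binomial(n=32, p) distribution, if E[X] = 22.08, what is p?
p = 0.69

For a Binomial(n, p) distribution:
E[X] = n × p

Given n = 32 and E[X] = 22.08:
22.08 = 32 × p
p = 22.08 / 32 = 0.69

Verification: Binomial(32, 0.69) has E[X] = 22.08 ✓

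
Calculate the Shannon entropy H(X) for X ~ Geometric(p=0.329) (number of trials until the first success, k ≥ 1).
1.9254 nats

We have X ~ Geometric(p=0.329) (number of trials until the first success, k ≥ 1).

The Shannon entropy measures the uncertainty or information content of the distribution.

For a Geometric distribution with p=0.329 (number of trials until the first success, k ≥ 1):
H(X) = 1.9254 nats

(In bits, this would be 2.7778 bits.)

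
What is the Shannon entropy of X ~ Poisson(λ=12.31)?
2.6671 nats

We have X ~ Poisson(λ=12.31).

The Shannon entropy measures the uncertainty or information content of the distribution.

For a Poisson distribution with λ=12.31:
H(X) = 2.6671 nats

(In bits, this would be 3.8478 bits.)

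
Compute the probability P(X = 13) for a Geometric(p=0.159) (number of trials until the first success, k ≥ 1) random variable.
0.019904

We have X ~ Geometric(p=0.159) (number of trials until the first success, k ≥ 1).

For a Geometric distribution, the PMF gives us the probability of each outcome.

Using the PMF formula:
P(X = 13) = 0.019904

Rounded to 4 decimal places: 0.0199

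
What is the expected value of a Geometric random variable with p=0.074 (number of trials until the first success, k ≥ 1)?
13.5135

We have X ~ Geometric(p=0.074) (number of trials until the first success, k ≥ 1).

For a Geometric distribution with p=0.074 (number of trials until the first success, k ≥ 1):
E[X] = 13.5135

This is the expected (average) value of X.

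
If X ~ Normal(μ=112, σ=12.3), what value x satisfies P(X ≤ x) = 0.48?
111.3831

We have X ~ Normal(μ=112, σ=12.3).

We want to find x such that P(X ≤ x) = 0.48.

This is the 48th percentile, which means 48% of values fall below this point.

Using the inverse CDF (quantile function):
x = F⁻¹(0.48) = 111.3831

Verification: P(X ≤ 111.3831) = 0.48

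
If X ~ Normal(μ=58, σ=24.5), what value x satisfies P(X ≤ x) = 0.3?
45.1522

We have X ~ Normal(μ=58, σ=24.5).

We want to find x such that P(X ≤ x) = 0.3.

This is the 30th percentile, which means 30% of values fall below this point.

Using the inverse CDF (quantile function):
x = F⁻¹(0.3) = 45.1522

Verification: P(X ≤ 45.1522) = 0.3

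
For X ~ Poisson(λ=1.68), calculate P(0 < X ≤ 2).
0.576119

We have X ~ Poisson(λ=1.68).

To find P(0 < X ≤ 2), we use:
P(0 < X ≤ 2) = P(X ≤ 2) - P(X ≤ 0)
                 = F(2) - F(0)
                 = 0.762493 - 0.186374
                 = 0.576119

So there's approximately a 57.6% chance that X falls in this range.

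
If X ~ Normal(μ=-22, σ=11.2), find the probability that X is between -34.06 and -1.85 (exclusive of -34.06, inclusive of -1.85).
0.823211

We have X ~ Normal(μ=-22, σ=11.2).

To find P(-34.06 < X ≤ -1.85), we use:
P(-34.06 < X ≤ -1.85) = P(X ≤ -1.85) - P(X ≤ -34.06)
                 = F(-1.85) - F(-34.06)
                 = 0.963999 - 0.140788
                 = 0.823211

So there's approximately a 82.3% chance that X falls in this range.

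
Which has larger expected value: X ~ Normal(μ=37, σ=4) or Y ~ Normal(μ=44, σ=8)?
Y has larger mean (44.0000 > 37.0000)

Compute the expected value for each distribution:

X ~ Normal(μ=37, σ=4):
E[X] = 37.0000

Y ~ Normal(μ=44, σ=8):
E[Y] = 44.0000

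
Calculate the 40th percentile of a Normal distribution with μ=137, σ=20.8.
131.7304

We have X ~ Normal(μ=137, σ=20.8).

We want to find x such that P(X ≤ x) = 0.4.

This is the 40th percentile, which means 40% of values fall below this point.

Using the inverse CDF (quantile function):
x = F⁻¹(0.4) = 131.7304

Verification: P(X ≤ 131.7304) = 0.4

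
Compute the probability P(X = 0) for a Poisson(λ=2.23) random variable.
0.107528

We have X ~ Poisson(λ=2.23).

For a Poisson distribution, the PMF gives us the probability of each outcome.

Using the PMF formula:
P(X = 0) = 0.107528

Rounded to 4 decimal places: 0.1075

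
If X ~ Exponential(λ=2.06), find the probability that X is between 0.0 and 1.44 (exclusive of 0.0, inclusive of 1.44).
0.948512

We have X ~ Exponential(λ=2.06).

To find P(0.0 < X ≤ 1.44), we use:
P(0.0 < X ≤ 1.44) = P(X ≤ 1.44) - P(X ≤ 0.0)
                 = F(1.44) - F(0.0)
                 = 0.948512 - 0.000000
                 = 0.948512

So there's approximately a 94.9% chance that X falls in this range.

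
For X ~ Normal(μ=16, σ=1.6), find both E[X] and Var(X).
E[X] = 16.0000, Var(X) = 2.5600

We have X ~ Normal(μ=16, σ=1.6).

For a Normal distribution with μ=16, σ=1.6:

Expected value:
E[X] = 16.0000

Variance:
Var(X) = 2.5600

Standard deviation:
σ = √Var(X) = 1.6000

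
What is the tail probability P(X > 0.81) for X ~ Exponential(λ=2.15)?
0.175257

We have X ~ Exponential(λ=2.15).

P(X > 0.81) = 1 - P(X ≤ 0.81)
                = 1 - F(0.81)
                = 1 - 0.824743
                = 0.175257

So there's approximately a 17.5% chance that X exceeds 0.81.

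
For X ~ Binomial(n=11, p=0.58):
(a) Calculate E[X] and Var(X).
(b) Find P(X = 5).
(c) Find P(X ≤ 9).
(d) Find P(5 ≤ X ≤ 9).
(a) E[X] = 6.3800, Var(X) = 2.6796
(b) P(X = 5) = 0.166448
(c) P(X ≤ 9) = 0.977598
(d) P(5 ≤ X ≤ 9) = 0.851647

We have X ~ Binomial(n=11, p=0.58).

(a) Moments:
E[X] = 6.3800
Var(X) = 2.6796
σ = √Var(X) = 1.6369

(b) Point probability using PMF:
P(X = 5) = 0.166448

(c) Cumulative probability using CDF:
P(X ≤ 9) = F(9) = 0.977598

(d) Range probability:
P(5 ≤ X ≤ 9) = P(X ≤ 9) - P(X ≤ 4)
                   = F(9) - F(4)
                   = 0.977598 - 0.125951
                   = 0.851647

This means approximately 85.2% of outcomes fall in the interval [5, 9].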